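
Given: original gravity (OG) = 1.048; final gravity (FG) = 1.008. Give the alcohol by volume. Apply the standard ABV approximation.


ABV = (OG − FG) · 131.25
ABV = (1.048 − 1.008) · 131.25

5.2500 % ABV


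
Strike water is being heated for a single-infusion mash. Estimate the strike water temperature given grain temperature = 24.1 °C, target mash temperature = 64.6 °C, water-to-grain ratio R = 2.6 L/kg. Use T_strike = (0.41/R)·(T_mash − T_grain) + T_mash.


T_strike = (0.41/2.6)·(64.6 − 24.1) + 64.6

70.9865 °C


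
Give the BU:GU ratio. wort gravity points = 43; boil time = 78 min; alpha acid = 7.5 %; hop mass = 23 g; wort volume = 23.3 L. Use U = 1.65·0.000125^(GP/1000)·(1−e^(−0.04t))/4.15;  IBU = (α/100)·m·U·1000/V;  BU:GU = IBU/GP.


U = 1.65·0.000125^(43/1000)·(1−e^(−0.04·78))/4.15 = 0.2582
IBU = (7.5/100)·23·0.2582·1000/23.3 = 19.1171
BU:GU = 19.1171/43

0.4446


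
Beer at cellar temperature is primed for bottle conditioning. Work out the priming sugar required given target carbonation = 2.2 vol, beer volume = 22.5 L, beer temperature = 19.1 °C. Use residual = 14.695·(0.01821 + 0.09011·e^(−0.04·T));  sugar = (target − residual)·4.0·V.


residual = 14.695·(0.01821 + 0.09011·e^(−0.04·19.1)) = 0.8844
sugar = (2.2 − 0.8844)·4.0·22.5

118.4047 g


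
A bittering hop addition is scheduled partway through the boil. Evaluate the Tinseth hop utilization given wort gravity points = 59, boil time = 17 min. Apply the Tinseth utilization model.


U = 1.65·0.000125^(GP/1000) · (1 − e^(−0.04·t))/4.15
bigness = 1.65·0.000125^(59/1000) = 0.9710
boil_factor = (1 − e^(−0.04·17))/4.15 = 0.1189
U = 0.9710 · 0.1189

0.1154


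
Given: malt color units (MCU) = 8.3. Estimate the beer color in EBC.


SRM = 1.4922·MCU^0.6859;  EBC = SRM·1.97
SRM = 1.4922·8.3^0.6859 = 6.3712
EBC = 6.3712·1.97

12.5513 EBC


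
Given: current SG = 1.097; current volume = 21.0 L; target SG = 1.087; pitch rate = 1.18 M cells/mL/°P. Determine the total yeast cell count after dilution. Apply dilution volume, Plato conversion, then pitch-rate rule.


V_w = V·((SG_c−1)/(SG_t−1)−1);  °P = 259 − 259/SG_t;  cells = rate·(V+V_w)·°P
V_w = 21.0·((1.097−1)/(1.087−1)−1) = 2.4138
V_final = 21.0 + 2.4138 = 23.4138
°P = 259 − 259/1.087 = 20.7295
cells = 1.18·23.4138·20.7295

572.7212 billion cells


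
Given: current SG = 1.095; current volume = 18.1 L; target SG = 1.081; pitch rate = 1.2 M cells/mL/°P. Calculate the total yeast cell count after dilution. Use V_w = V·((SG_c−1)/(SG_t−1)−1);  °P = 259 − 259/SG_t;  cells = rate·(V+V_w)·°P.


V_w = 18.1·((1.095−1)/(1.081−1)−1) = 3.1284
V_final = 18.1 + 3.1284 = 21.2284
°P = 259 − 259/1.081 = 19.4070
cells = 1.2·21.2284·19.4070

494.3761 billion cells


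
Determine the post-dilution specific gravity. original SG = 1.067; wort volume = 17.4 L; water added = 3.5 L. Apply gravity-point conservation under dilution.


SG_new = 1 + (SG_old − 1)·V_old/(V_old + V_water)
pts = (1.067 − 1)·1000·17.4/(17.4 + 3.5) = 55.7799
SG_new = 1 + 55.7799/1000

1.0558


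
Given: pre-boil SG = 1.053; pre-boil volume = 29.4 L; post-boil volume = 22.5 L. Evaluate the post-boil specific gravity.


SG_post = 1 + (SG_pre − 1)·V_pre/V_post
pts_pre = (1.053 − 1)·1000 = 53.0000
pts_post = 53.0000·29.4/22.5 = 69.2533
SG_post = 1 + 69.2533/1000

1.0693


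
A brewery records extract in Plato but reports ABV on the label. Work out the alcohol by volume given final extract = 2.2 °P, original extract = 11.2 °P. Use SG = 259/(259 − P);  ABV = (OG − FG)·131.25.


OG = 259/(259 − 11.2) = 1.0452
FG = 259/(259 − 2.2) = 1.0086
ABV = (1.0452 − 1.0086)·131.25

4.8078 % ABV


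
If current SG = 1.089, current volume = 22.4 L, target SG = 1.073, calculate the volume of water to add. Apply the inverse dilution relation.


V_water = V·((SG_curr − 1)/(SG_target − 1) − 1)
V_water = 22.4·((1.089 − 1)/(1.073 − 1) − 1)

4.9096 L


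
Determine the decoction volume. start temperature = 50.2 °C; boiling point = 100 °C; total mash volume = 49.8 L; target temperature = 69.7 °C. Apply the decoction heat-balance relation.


V_dec = V_total·(T_target − T_start)/(T_boil − T_start)
V_dec = 49.8·(69.7 − 50.2)/(100 − 50.2)

19.5000 L


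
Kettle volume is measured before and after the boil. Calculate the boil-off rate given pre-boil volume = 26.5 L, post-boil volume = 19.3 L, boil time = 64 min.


rate = (V_pre − V_post) / (t_min/60)
rate = (26.5 − 19.3) / (64/60)

6.7500 L/hr


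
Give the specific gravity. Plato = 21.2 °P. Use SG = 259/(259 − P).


SG = 259/(259 − 21.2)

1.0892


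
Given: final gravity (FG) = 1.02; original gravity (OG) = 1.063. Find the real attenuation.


AA = (OG−FG)/(OG−1)·100;  RA = AA·0.8192
AA = (1.063 − 1.02)/(1.063 − 1)·100 = 68.2540
RA = 68.2540·0.8192

55.9137 %


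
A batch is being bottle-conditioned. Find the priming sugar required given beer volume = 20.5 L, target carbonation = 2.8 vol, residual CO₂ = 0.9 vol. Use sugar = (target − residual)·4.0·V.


sugar = (2.8 − 0.9)·4.0·20.5

155.8000 g


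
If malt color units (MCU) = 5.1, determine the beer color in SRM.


SRM = 1.4922 · MCU^0.6859
SRM = 1.4922 · 5.1^0.6859

4.5619 SRM


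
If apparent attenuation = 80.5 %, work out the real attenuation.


RA = AA · 0.8192
RA = 80.5 · 0.8192

65.9456 %


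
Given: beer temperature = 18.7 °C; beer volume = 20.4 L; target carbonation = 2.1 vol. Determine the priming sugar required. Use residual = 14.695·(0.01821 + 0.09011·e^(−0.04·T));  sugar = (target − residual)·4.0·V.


residual = 14.695·(0.01821 + 0.09011·e^(−0.04·18.7)) = 0.8943
sugar = (2.1 − 0.8943)·4.0·20.4

98.3818 g


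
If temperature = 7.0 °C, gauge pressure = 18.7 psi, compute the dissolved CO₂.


vols = (P + 14.695)·(0.01821 + 0.09011·e^(−0.04·T))
vols = (18.7 + 14.695)·(0.01821 + 0.09011·e^(−0.04·7.0))

2.8824 volumes


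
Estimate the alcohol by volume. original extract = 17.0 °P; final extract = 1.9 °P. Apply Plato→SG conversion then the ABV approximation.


SG = 259/(259 − P);  ABV = (OG − FG)·131.25
OG = 259/(259 − 17.0) = 1.0702
FG = 259/(259 − 1.9) = 1.0074
ABV = (1.0702 − 1.0074)·131.25

8.2501 % ABV


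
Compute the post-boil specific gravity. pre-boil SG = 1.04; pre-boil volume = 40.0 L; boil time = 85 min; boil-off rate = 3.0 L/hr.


V_post = V_pre − rate·(t/60);  SG_post = 1 + (SG_pre−1)·V_pre/V_post
V_post = 40.0 − 3.0·(85/60) = 35.7500
SG_post = 1 + (1.04 − 1)·40.0/35.7500

1.0448


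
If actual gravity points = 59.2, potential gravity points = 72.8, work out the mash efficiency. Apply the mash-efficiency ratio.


efficiency = actual / potential × 100
efficiency = 59.2 / 72.8 × 100

81.3187 %


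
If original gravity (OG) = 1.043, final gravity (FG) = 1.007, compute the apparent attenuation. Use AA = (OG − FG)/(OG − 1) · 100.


AA = (1.043 − 1.007)/(1.043 − 1) · 100

83.7209 %


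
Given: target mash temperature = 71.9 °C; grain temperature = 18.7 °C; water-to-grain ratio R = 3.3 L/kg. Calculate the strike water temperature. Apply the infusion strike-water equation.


T_strike = (0.41/R)·(T_mash − T_grain) + T_mash
T_strike = (0.41/3.3)·(71.9 − 18.7) + 71.9

78.5097 °C


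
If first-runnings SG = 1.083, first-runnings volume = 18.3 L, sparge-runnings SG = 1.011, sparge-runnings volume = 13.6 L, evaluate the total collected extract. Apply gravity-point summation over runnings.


total = Σ (SG_i − 1)·1000·V_i
first = (1.083 − 1)·1000·18.3 = 1518.9000
sparge = (1.011 − 1)·1000·13.6 = 149.6000
total = 1518.9000 + 149.6000

1668.5000 gravity·L


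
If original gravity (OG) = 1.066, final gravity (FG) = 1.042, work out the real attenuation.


AA = (OG−FG)/(OG−1)·100;  RA = AA·0.8192
AA = (1.066 − 1.042)/(1.066 − 1)·100 = 36.3636
RA = 36.3636·0.8192

29.7891 %


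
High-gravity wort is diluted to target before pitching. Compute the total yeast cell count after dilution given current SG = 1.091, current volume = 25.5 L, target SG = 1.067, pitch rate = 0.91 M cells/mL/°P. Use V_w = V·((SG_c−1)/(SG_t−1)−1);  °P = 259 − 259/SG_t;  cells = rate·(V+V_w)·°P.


V_w = 25.5·((1.091−1)/(1.067−1)−1) = 9.1343
V_final = 25.5 + 9.1343 = 34.6343
°P = 259 − 259/1.067 = 16.2634
cells = 0.91·34.6343·16.2634

512.5760 billion cells


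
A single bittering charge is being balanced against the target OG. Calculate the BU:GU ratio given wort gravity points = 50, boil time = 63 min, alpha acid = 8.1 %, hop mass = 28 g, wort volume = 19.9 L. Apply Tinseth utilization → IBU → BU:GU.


U = 1.65·0.000125^(GP/1000)·(1−e^(−0.04t))/4.15;  IBU = (α/100)·m·U·1000/V;  BU:GU = IBU/GP
U = 1.65·0.000125^(50/1000)·(1−e^(−0.04·63))/4.15 = 0.2333
IBU = (8.1/100)·28·0.2333·1000/19.9 = 26.5853
BU:GU = 26.5853/50

0.5317


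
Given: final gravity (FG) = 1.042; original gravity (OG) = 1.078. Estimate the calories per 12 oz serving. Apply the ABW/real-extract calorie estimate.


ABW = (OG−FG)·131.25·0.79/FG;  °P = 259 − 259/SG (for OG→OE and FG→AE);  RE = 0.1808·OE + 0.8192·AE;  Cal = (6.9·ABW + 4·(RE−0.1))·FG·3.55
ABW = (1.078 − 1.042)·131.25·0.79/1.042 = 3.5823
OE = 259 − 259/1.078 = 18.7403 °P
AE = 259 − 259/1.042 = 10.4395 °P
RE = 0.1808·18.7403 + 0.8192·10.4395 = 11.9403 °P
Cal = (6.9·3.5823 + 4·(11.9403−0.1))·1.042·3.55

266.6277 kcal


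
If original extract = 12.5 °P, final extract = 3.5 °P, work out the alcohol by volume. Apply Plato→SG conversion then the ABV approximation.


SG = 259/(259 − P);  ABV = (OG − FG)·131.25
OG = 259/(259 − 12.5) = 1.0507
FG = 259/(259 − 3.5) = 1.0137
ABV = (1.0507 − 1.0137)·131.25

4.8577 % ABV


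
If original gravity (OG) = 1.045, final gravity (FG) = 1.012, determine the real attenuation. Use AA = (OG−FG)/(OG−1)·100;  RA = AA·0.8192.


AA = (1.045 − 1.012)/(1.045 − 1)·100 = 73.3333
RA = 73.3333·0.8192

60.0747 %


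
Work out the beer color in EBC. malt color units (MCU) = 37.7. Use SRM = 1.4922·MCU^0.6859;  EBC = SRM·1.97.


SRM = 1.4922·37.7^0.6859 = 17.9903
EBC = 17.9903·1.97

35.4410 EBC


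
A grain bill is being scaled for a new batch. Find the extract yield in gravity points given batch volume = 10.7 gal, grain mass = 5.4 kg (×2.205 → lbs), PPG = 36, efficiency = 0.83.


points = lbs × PPG × eff / vol
lbs = 5.4 × 2.205 = 11.9070
points = 11.9070 × 36 × 0.83 / 10.7

33.2506 points


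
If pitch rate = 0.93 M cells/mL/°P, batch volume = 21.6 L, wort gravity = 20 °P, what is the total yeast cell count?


cells (billions) = rate · V_L · °P
cells = 0.93 · 21.6 · 20

401.7600 billion cells


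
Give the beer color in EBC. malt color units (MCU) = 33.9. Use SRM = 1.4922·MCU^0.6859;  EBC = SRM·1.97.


SRM = 1.4922·33.9^0.6859 = 16.7260
EBC = 16.7260·1.97

32.9501 EBC


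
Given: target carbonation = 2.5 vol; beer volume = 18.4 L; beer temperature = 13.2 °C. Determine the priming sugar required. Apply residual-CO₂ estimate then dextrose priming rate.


residual = 14.695·(0.01821 + 0.09011·e^(−0.04·T));  sugar = (target − residual)·4.0·V
residual = 14.695·(0.01821 + 0.09011·e^(−0.04·13.2)) = 1.0486
sugar = (2.5 − 1.0486)·4.0·18.4

106.8254 g


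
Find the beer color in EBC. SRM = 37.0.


EBC = SRM · 1.97
EBC = 37.0 · 1.97

72.8900 EBC


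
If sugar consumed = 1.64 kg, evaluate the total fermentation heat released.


Q = m_sugar · 590 kJ/kg
Q = 1.64 · 590

967.6000 kJ


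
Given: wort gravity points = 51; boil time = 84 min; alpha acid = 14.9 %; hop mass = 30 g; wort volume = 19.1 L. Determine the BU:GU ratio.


U = 1.65·0.000125^(GP/1000)·(1−e^(−0.04t))/4.15;  IBU = (α/100)·m·U·1000/V;  BU:GU = IBU/GP
U = 1.65·0.000125^(51/1000)·(1−e^(−0.04·84))/4.15 = 0.2427
IBU = (14.9/100)·30·0.2427·1000/19.1 = 56.7935
BU:GU = 56.7935/51

1.1136


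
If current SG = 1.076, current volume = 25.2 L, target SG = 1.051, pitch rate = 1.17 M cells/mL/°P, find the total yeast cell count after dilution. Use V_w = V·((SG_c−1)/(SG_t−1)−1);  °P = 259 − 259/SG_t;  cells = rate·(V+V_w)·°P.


V_w = 25.2·((1.076−1)/(1.051−1)−1) = 12.3529
V_final = 25.2 + 12.3529 = 37.5529
°P = 259 − 259/1.051 = 12.5680
cells = 1.17·37.5529·12.5680

552.2008 billion cells


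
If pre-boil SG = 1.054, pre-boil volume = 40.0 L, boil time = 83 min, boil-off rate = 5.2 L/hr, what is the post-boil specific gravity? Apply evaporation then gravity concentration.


V_post = V_pre − rate·(t/60);  SG_post = 1 + (SG_pre−1)·V_pre/V_post
V_post = 40.0 − 5.2·(83/60) = 32.8067
SG_post = 1 + (1.054 − 1)·40.0/32.8067

1.0658


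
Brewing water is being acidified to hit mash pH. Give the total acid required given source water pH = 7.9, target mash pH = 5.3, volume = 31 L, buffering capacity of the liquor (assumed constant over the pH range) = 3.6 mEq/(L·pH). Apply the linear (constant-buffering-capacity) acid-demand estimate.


acid = buffering capacity · (pH_source − pH_target) · V
acid = 3.6 · (7.9 − 5.3) · 31

290.1600 mEq


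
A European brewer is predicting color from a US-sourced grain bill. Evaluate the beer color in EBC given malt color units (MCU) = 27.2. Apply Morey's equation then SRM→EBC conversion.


SRM = 1.4922·MCU^0.6859;  EBC = SRM·1.97
SRM = 1.4922·27.2^0.6859 = 14.3813
EBC = 14.3813·1.97

28.3311 EBC


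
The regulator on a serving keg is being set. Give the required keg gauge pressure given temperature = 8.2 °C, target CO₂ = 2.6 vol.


psi = vols/(0.01821 + 0.09011·e^(−0.04·T)) − 14.695
psi = 2.6/(0.01821 + 0.09011·e^(−0.04·8.2)) − 14.695

16.5844 psi


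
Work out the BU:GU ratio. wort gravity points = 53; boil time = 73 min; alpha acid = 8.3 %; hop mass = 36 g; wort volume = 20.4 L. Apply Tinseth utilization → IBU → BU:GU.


U = 1.65·0.000125^(GP/1000)·(1−e^(−0.04t))/4.15;  IBU = (α/100)·m·U·1000/V;  BU:GU = IBU/GP
U = 1.65·0.000125^(53/1000)·(1−e^(−0.04·73))/4.15 = 0.2336
IBU = (8.3/100)·36·0.2336·1000/20.4 = 34.2172
BU:GU = 34.2172/53

0.6456


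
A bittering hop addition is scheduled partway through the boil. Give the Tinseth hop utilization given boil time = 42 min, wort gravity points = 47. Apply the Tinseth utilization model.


U = 1.65·0.000125^(GP/1000) · (1 − e^(−0.04·t))/4.15
bigness = 1.65·0.000125^(47/1000) = 1.0815
boil_factor = (1 − e^(−0.04·42))/4.15 = 0.1961
U = 1.0815 · 0.1961

0.2120


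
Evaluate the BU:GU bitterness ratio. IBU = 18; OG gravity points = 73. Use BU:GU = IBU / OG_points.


BU:GU = 18 / 73

0.2466


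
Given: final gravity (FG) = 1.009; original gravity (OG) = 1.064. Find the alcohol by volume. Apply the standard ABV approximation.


ABV = (OG − FG) · 131.25
ABV = (1.064 − 1.009) · 131.25

7.2188 % ABV


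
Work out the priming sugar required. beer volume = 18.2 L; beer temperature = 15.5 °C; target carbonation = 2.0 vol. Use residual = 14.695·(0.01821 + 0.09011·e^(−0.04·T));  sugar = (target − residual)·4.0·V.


residual = 14.695·(0.01821 + 0.09011·e^(−0.04·15.5)) = 0.9799
sugar = (2.0 − 0.9799)·4.0·18.2

74.2615 g


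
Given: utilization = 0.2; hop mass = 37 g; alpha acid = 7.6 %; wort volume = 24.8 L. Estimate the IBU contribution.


IBU = (α/100)·mass·U·1000 / V
IBU = (7.6/100)·37·0.2·1000 / 24.8

22.6774 IBU


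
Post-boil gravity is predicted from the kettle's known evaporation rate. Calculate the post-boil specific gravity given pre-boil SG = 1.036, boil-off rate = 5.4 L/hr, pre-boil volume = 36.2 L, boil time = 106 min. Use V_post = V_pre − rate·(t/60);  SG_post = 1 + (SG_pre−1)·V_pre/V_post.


V_post = 36.2 − 5.4·(106/60) = 26.6600
SG_post = 1 + (1.036 − 1)·36.2/26.6600

1.0489


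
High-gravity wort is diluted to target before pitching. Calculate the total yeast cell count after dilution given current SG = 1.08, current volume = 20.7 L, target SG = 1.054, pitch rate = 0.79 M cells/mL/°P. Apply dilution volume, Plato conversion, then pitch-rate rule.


V_w = V·((SG_c−1)/(SG_t−1)−1);  °P = 259 − 259/SG_t;  cells = rate·(V+V_w)·°P
V_w = 20.7·((1.08−1)/(1.054−1)−1) = 9.9667
V_final = 20.7 + 9.9667 = 30.6667
°P = 259 − 259/1.054 = 13.2694
cells = 0.79·30.6667·13.2694

321.4745 billion cells


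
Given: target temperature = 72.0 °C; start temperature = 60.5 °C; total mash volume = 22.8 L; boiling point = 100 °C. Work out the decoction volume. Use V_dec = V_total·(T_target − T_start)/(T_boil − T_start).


V_dec = 22.8·(72.0 − 60.5)/(100 − 60.5)

6.6380 L


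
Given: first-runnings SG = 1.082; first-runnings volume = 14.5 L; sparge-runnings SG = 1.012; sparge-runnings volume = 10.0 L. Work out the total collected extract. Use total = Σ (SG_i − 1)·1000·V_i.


first = (1.082 − 1)·1000·14.5 = 1189.0000
sparge = (1.012 − 1)·1000·10.0 = 120.0000
total = 1189.0000 + 120.0000

1309.0000 gravity·L


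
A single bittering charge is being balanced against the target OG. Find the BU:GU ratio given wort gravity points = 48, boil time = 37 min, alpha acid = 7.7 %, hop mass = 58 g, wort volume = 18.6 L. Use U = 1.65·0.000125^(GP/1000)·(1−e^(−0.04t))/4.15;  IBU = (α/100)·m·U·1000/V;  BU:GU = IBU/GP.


U = 1.65·0.000125^(48/1000)·(1−e^(−0.04·37))/4.15 = 0.1995
IBU = (7.7/100)·58·0.1995·1000/18.6 = 47.8977
BU:GU = 47.8977/48

0.9979


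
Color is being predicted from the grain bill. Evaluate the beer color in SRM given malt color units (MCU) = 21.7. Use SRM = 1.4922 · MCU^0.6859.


SRM = 1.4922 · 21.7^0.6859

12.3170 SRM


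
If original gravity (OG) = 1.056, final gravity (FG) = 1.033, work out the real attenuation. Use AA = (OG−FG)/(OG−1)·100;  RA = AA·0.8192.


AA = (1.056 − 1.033)/(1.056 − 1)·100 = 41.0714
RA = 41.0714·0.8192

33.6457 %


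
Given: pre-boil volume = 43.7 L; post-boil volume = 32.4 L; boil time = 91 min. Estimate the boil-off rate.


rate = (V_pre − V_post) / (t_min/60)
rate = (43.7 − 32.4) / (91/60)

7.4505 L/hr


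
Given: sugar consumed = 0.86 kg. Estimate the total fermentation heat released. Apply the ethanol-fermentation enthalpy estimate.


Q = m_sugar · 590 kJ/kg
Q = 0.86 · 590

507.4000 kJ


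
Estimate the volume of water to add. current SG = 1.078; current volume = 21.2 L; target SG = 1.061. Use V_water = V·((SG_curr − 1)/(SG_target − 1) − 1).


V_water = 21.2·((1.078 − 1)/(1.061 − 1) − 1)

5.9082 L


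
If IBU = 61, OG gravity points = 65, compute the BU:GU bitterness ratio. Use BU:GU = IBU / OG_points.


BU:GU = 61 / 65

0.9385


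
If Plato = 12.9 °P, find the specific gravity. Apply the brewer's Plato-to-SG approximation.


SG = 259/(259 − P)
SG = 259/(259 − 12.9)

1.0524


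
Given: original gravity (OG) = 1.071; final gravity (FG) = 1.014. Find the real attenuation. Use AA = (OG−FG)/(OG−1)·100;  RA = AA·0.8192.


AA = (1.071 − 1.014)/(1.071 − 1)·100 = 80.2817
RA = 80.2817·0.8192

65.7668 %


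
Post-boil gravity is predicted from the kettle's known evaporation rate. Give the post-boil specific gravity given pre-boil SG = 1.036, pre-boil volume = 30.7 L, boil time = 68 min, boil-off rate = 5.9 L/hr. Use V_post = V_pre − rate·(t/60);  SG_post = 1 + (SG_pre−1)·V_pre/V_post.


V_post = 30.7 − 5.9·(68/60) = 24.0133
SG_post = 1 + (1.036 − 1)·30.7/24.0133

1.0460


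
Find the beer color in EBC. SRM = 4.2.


EBC = SRM · 1.97
EBC = 4.2 · 1.97

8.2740 EBC


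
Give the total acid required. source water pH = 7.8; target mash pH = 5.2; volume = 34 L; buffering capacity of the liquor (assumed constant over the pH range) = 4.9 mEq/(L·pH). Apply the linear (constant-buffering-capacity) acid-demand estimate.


acid = buffering capacity · (pH_source − pH_target) · V
acid = 4.9 · (7.8 − 5.2) · 34

433.1600 mEq


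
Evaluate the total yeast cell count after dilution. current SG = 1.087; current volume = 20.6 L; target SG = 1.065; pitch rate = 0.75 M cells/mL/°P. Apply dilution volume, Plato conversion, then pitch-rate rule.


V_w = V·((SG_c−1)/(SG_t−1)−1);  °P = 259 − 259/SG_t;  cells = rate·(V+V_w)·°P
V_w = 20.6·((1.087−1)/(1.065−1)−1) = 6.9723
V_final = 20.6 + 6.9723 = 27.5723
°P = 259 − 259/1.065 = 15.8075
cells = 0.75·27.5723·15.8075

326.8872 billion cells


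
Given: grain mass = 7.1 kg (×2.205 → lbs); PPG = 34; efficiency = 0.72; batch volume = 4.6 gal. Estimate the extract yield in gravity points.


points = lbs × PPG × eff / vol
lbs = 7.1 × 2.205 = 15.6555
points = 15.6555 × 34 × 0.72 / 4.6

83.3145 points


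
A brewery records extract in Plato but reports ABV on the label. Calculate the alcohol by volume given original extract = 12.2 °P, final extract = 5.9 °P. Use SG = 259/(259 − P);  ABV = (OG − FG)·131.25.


OG = 259/(259 − 12.2) = 1.0494
FG = 259/(259 − 5.9) = 1.0233
ABV = (1.0494 − 1.0233)·131.25

3.4285 % ABV


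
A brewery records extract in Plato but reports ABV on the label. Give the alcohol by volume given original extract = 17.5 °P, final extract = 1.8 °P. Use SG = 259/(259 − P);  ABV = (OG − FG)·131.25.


OG = 259/(259 − 17.5) = 1.0725
FG = 259/(259 − 1.8) = 1.0070
ABV = (1.0725 − 1.0070)·131.25

8.5923 % ABV


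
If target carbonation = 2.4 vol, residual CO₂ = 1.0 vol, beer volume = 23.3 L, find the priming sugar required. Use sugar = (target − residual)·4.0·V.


sugar = (2.4 − 1.0)·4.0·23.3

130.4800 g


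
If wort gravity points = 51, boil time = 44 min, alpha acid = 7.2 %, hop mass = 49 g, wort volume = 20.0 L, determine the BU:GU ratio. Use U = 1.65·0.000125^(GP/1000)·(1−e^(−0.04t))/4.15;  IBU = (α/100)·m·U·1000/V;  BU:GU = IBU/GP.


U = 1.65·0.000125^(51/1000)·(1−e^(−0.04·44))/4.15 = 0.2082
IBU = (7.2/100)·49·0.2082·1000/20.0 = 36.7184
BU:GU = 36.7184/51

0.7200


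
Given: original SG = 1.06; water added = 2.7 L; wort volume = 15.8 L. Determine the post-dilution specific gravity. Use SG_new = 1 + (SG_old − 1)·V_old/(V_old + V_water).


pts = (1.06 − 1)·1000·15.8/(15.8 + 2.7) = 51.2432
SG_new = 1 + 51.2432/1000

1.0512


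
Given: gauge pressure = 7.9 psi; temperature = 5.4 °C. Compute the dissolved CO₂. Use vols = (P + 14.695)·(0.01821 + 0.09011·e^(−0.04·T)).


vols = (7.9 + 14.695)·(0.01821 + 0.09011·e^(−0.04·5.4))

2.0520 volumes


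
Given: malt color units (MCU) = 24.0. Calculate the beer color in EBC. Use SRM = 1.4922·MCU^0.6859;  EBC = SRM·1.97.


SRM = 1.4922·24.0^0.6859 = 13.1982
EBC = 13.1982·1.97

26.0004 EBC


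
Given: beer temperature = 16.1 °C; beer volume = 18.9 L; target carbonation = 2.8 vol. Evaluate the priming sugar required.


residual = 14.695·(0.01821 + 0.09011·e^(−0.04·T));  sugar = (target − residual)·4.0·V
residual = 14.695·(0.01821 + 0.09011·e^(−0.04·16.1)) = 0.9630
sugar = (2.8 − 0.9630)·4.0·18.9

138.8748 g


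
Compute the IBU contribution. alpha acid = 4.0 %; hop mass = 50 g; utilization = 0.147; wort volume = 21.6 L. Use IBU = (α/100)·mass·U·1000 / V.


IBU = (4.0/100)·50·0.147·1000 / 21.6

13.6111 IBU


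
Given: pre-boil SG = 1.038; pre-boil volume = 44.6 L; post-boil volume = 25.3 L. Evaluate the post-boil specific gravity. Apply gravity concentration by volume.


SG_post = 1 + (SG_pre − 1)·V_pre/V_post
pts_pre = (1.038 − 1)·1000 = 38.0000
pts_post = 38.0000·44.6/25.3 = 66.9881
SG_post = 1 + 66.9881/1000

1.0670


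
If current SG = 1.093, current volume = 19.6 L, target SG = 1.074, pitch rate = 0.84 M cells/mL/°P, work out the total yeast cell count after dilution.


V_w = V·((SG_c−1)/(SG_t−1)−1);  °P = 259 − 259/SG_t;  cells = rate·(V+V_w)·°P
V_w = 19.6·((1.093−1)/(1.074−1)−1) = 5.0324
V_final = 19.6 + 5.0324 = 24.6324
°P = 259 − 259/1.074 = 17.8454
cells = 0.84·24.6324·17.8454

369.2443 billion cells


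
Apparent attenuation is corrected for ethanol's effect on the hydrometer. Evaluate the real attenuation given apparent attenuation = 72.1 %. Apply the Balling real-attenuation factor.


RA = AA · 0.8192
RA = 72.1 · 0.8192

59.0643 %


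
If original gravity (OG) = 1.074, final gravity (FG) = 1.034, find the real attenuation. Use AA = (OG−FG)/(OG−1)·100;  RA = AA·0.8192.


AA = (1.074 − 1.034)/(1.074 − 1)·100 = 54.0541
RA = 54.0541·0.8192

44.2811 %


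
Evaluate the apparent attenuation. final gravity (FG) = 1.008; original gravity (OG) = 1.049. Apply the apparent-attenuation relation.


AA = (OG − FG)/(OG − 1) · 100
AA = (1.049 − 1.008)/(1.049 − 1) · 100

83.6735 %


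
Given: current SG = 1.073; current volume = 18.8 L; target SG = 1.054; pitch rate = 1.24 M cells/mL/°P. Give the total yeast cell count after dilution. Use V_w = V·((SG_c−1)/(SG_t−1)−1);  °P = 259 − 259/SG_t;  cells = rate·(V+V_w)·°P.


V_w = 18.8·((1.073−1)/(1.054−1)−1) = 6.6148
V_final = 18.8 + 6.6148 = 25.4148
°P = 259 − 259/1.054 = 13.2694
cells = 1.24·25.4148·13.2694

418.1784 billion cells


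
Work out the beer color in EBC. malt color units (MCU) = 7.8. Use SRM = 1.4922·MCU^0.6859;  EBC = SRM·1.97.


SRM = 1.4922·7.8^0.6859 = 6.1054
EBC = 6.1054·1.97

12.0277 EBC


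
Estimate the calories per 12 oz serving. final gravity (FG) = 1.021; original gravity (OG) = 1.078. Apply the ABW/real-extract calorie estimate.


ABW = (OG−FG)·131.25·0.79/FG;  °P = 259 − 259/SG (for OG→OE and FG→AE);  RE = 0.1808·OE + 0.8192·AE;  Cal = (6.9·ABW + 4·(RE−0.1))·FG·3.55
ABW = (1.078 − 1.021)·131.25·0.79/1.021 = 5.7886
OE = 259 − 259/1.078 = 18.7403 °P
AE = 259 − 259/1.021 = 5.3271 °P
RE = 0.1808·18.7403 + 0.8192·5.3271 = 7.7522 °P
Cal = (6.9·5.7886 + 4·(7.7522−0.1))·1.021·3.55

255.7135 kcal


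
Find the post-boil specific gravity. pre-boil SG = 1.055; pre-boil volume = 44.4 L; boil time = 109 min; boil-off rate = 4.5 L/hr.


V_post = V_pre − rate·(t/60);  SG_post = 1 + (SG_pre−1)·V_pre/V_post
V_post = 44.4 − 4.5·(109/60) = 36.2250
SG_post = 1 + (1.055 − 1)·44.4/36.2250

1.0674


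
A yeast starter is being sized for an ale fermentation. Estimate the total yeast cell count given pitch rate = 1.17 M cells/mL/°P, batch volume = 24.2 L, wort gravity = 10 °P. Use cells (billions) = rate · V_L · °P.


cells = 1.17 · 24.2 · 10

283.1400 billion cells


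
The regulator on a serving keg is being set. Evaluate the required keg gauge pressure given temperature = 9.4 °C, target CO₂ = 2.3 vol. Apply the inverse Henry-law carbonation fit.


psi = vols/(0.01821 + 0.09011·e^(−0.04·T)) − 14.695
psi = 2.3/(0.01821 + 0.09011·e^(−0.04·9.4)) − 14.695

14.0264 psi


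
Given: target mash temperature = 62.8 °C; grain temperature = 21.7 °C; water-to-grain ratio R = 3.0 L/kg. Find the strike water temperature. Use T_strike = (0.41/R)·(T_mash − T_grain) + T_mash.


T_strike = (0.41/3.0)·(62.8 − 21.7) + 62.8

68.4170 °C


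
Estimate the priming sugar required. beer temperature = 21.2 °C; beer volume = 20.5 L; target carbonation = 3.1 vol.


residual = 14.695·(0.01821 + 0.09011·e^(−0.04·T));  sugar = (target − residual)·4.0·V
residual = 14.695·(0.01821 + 0.09011·e^(−0.04·21.2)) = 0.8347
sugar = (3.1 − 0.8347)·4.0·20.5

185.7548 g


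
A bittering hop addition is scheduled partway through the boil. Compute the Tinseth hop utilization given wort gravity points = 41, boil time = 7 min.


U = 1.65·0.000125^(GP/1000) · (1 − e^(−0.04·t))/4.15
bigness = 1.65·0.000125^(41/1000) = 1.1415
boil_factor = (1 − e^(−0.04·7))/4.15 = 0.0588
U = 1.1415 · 0.0588

0.0672


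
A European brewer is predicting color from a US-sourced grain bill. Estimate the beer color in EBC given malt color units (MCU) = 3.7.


SRM = 1.4922·MCU^0.6859;  EBC = SRM·1.97
SRM = 1.4922·3.7^0.6859 = 3.6606
EBC = 3.6606·1.97

7.2115 EBC


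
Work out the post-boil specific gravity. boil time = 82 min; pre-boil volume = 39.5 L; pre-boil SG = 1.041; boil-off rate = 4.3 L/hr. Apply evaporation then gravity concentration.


V_post = V_pre − rate·(t/60);  SG_post = 1 + (SG_pre−1)·V_pre/V_post
V_post = 39.5 − 4.3·(82/60) = 33.6233
SG_post = 1 + (1.041 − 1)·39.5/33.6233

1.0482


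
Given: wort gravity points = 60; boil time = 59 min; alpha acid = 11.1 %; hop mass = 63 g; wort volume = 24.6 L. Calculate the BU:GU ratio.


U = 1.65·0.000125^(GP/1000)·(1−e^(−0.04t))/4.15;  IBU = (α/100)·m·U·1000/V;  BU:GU = IBU/GP
U = 1.65·0.000125^(60/1000)·(1−e^(−0.04·59))/4.15 = 0.2100
IBU = (11.1/100)·63·0.2100·1000/24.6 = 59.6906
BU:GU = 59.6906/60

0.9948


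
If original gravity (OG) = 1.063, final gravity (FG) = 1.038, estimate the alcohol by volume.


ABV = (OG − FG) · 131.25
ABV = (1.063 − 1.038) · 131.25

3.2812 % ABV


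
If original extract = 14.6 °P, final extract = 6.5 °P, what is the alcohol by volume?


SG = 259/(259 − P);  ABV = (OG − FG)·131.25
OG = 259/(259 − 14.6) = 1.0597
FG = 259/(259 − 6.5) = 1.0257
ABV = (1.0597 − 1.0257)·131.25

4.4619 % ABV


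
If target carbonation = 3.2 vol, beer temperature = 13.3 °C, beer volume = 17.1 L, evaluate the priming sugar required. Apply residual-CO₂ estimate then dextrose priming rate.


residual = 14.695·(0.01821 + 0.09011·e^(−0.04·T));  sugar = (target − residual)·4.0·V
residual = 14.695·(0.01821 + 0.09011·e^(−0.04·13.3)) = 1.0454
sugar = (3.2 − 1.0454)·4.0·17.1

147.3712 g


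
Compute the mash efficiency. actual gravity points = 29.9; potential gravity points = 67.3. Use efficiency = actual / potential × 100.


efficiency = 29.9 / 67.3 × 100

44.4279 %


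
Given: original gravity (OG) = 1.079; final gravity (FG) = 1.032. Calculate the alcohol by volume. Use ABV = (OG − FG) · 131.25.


ABV = (1.079 − 1.032) · 131.25

6.1687 % ABV


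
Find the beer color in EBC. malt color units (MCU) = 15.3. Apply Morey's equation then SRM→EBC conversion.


SRM = 1.4922·MCU^0.6859;  EBC = SRM·1.97
SRM = 1.4922·15.3^0.6859 = 9.6919
EBC = 9.6919·1.97

19.0930 EBC


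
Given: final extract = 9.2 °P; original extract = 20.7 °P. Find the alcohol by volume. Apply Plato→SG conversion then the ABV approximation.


SG = 259/(259 − P);  ABV = (OG − FG)·131.25
OG = 259/(259 − 20.7) = 1.0869
FG = 259/(259 − 9.2) = 1.0368
ABV = (1.0869 − 1.0368)·131.25

6.5672 % ABV


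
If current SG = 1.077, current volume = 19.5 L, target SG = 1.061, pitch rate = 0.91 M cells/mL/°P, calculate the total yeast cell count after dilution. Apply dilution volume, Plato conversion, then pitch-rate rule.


V_w = V·((SG_c−1)/(SG_t−1)−1);  °P = 259 − 259/SG_t;  cells = rate·(V+V_w)·°P
V_w = 19.5·((1.077−1)/(1.061−1)−1) = 5.1148
V_final = 19.5 + 5.1148 = 24.6148
°P = 259 − 259/1.061 = 14.8907
cells = 0.91·24.6148·14.8907

333.5424 billion cells


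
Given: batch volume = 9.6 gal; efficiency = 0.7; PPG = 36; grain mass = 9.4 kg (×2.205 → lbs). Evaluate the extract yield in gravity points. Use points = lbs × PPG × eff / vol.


lbs = 9.4 × 2.205 = 20.7270
points = 20.7270 × 36 × 0.7 / 9.6

54.4084 points


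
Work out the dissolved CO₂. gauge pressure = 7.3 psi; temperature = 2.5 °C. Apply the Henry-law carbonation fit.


vols = (P + 14.695)·(0.01821 + 0.09011·e^(−0.04·T))
vols = (7.3 + 14.695)·(0.01821 + 0.09011·e^(−0.04·2.5))

2.1939 volumes


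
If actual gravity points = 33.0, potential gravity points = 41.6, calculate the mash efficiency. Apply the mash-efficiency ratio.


efficiency = actual / potential × 100
efficiency = 33.0 / 41.6 × 100

79.3269 %


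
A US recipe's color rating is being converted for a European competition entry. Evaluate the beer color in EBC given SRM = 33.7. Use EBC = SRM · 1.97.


EBC = 33.7 · 1.97

66.3890 EBC


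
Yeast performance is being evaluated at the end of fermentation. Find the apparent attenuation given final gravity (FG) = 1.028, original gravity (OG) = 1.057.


AA = (OG − FG)/(OG − 1) · 100
AA = (1.057 − 1.028)/(1.057 − 1) · 100

50.8772 %


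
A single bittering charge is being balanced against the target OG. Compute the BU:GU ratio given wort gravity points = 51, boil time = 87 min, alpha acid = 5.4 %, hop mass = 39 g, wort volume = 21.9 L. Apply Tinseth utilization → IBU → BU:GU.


U = 1.65·0.000125^(GP/1000)·(1−e^(−0.04t))/4.15;  IBU = (α/100)·m·U·1000/V;  BU:GU = IBU/GP
U = 1.65·0.000125^(51/1000)·(1−e^(−0.04·87))/4.15 = 0.2437
IBU = (5.4/100)·39·0.2437·1000/21.9 = 23.4316
BU:GU = 23.4316/51

0.4594


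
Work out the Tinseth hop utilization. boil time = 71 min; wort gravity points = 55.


U = 1.65·0.000125^(GP/1000) · (1 − e^(−0.04·t))/4.15
bigness = 1.65·0.000125^(55/1000) = 1.0065
boil_factor = (1 − e^(−0.04·71))/4.15 = 0.2269
U = 1.0065 · 0.2269

0.2284


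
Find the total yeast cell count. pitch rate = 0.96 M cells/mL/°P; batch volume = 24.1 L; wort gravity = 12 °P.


cells (billions) = rate · V_L · °P
cells = 0.96 · 24.1 · 12

277.6320 billion cells


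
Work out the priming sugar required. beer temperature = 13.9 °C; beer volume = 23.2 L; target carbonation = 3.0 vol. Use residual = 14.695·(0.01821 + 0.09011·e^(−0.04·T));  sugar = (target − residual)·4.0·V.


residual = 14.695·(0.01821 + 0.09011·e^(−0.04·13.9)) = 1.0270
sugar = (3.0 − 1.0270)·4.0·23.2

183.0941 g


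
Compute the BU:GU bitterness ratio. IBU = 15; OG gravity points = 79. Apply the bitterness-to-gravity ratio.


BU:GU = IBU / OG_points
BU:GU = 15 / 79

0.1899


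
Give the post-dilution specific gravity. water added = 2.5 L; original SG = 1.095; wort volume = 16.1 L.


SG_new = 1 + (SG_old − 1)·V_old/(V_old + V_water)
pts = (1.095 − 1)·1000·16.1/(16.1 + 2.5) = 82.2312
SG_new = 1 + 82.2312/1000

1.0822


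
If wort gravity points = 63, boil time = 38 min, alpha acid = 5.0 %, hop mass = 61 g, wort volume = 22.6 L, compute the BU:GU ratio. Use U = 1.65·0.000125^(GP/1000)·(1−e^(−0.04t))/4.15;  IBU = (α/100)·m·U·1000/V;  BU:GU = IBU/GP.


U = 1.65·0.000125^(63/1000)·(1−e^(−0.04·38))/4.15 = 0.1763
IBU = (5.0/100)·61·0.1763·1000/22.6 = 23.7982
BU:GU = 23.7982/63

0.3777


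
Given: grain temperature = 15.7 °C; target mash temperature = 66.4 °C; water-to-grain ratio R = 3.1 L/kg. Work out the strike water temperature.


T_strike = (0.41/R)·(T_mash − T_grain) + T_mash
T_strike = (0.41/3.1)·(66.4 − 15.7) + 66.4

73.1055 °C


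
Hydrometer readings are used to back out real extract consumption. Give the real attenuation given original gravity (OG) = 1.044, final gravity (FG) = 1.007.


AA = (OG−FG)/(OG−1)·100;  RA = AA·0.8192
AA = (1.044 − 1.007)/(1.044 − 1)·100 = 84.0909
RA = 84.0909·0.8192

68.8873 %


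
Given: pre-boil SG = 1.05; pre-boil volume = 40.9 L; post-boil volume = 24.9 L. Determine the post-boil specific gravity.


SG_post = 1 + (SG_pre − 1)·V_pre/V_post
pts_pre = (1.05 − 1)·1000 = 50.0000
pts_post = 50.0000·40.9/24.9 = 82.1285
SG_post = 1 + 82.1285/1000

1.0821


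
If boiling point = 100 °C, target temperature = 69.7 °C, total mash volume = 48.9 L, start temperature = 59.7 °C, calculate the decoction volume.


V_dec = V_total·(T_target − T_start)/(T_boil − T_start)
V_dec = 48.9·(69.7 − 59.7)/(100 − 59.7)

12.1340 L


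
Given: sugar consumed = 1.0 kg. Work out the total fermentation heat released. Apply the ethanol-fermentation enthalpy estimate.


Q = m_sugar · 590 kJ/kg
Q = 1.0 · 590

590.0000 kJ


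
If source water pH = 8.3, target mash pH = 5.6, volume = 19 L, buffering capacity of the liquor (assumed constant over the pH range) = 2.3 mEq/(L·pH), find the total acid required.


acid = buffering capacity · (pH_source − pH_target) · V
acid = 2.3 · (8.3 − 5.6) · 19

117.9900 mEq


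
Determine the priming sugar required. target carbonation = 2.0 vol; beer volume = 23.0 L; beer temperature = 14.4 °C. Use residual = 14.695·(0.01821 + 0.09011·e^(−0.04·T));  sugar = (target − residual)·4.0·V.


residual = 14.695·(0.01821 + 0.09011·e^(−0.04·14.4)) = 1.0120
sugar = (2.0 − 1.0120)·4.0·23.0

90.8991 g


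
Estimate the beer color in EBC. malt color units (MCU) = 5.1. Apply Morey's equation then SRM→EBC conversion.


SRM = 1.4922·MCU^0.6859;  EBC = SRM·1.97
SRM = 1.4922·5.1^0.6859 = 4.5619
EBC = 4.5619·1.97

8.9870 EBC


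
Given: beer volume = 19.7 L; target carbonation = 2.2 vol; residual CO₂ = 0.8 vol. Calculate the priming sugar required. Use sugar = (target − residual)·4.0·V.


sugar = (2.2 − 0.8)·4.0·19.7

110.3200 g


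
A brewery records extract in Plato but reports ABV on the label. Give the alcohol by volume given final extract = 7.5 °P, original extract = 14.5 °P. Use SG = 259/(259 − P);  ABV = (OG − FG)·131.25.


OG = 259/(259 − 14.5) = 1.0593
FG = 259/(259 − 7.5) = 1.0298
ABV = (1.0593 − 1.0298)·131.25

3.8697 % ABV


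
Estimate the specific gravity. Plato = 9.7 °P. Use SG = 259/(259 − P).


SG = 259/(259 − 9.7)

1.0389


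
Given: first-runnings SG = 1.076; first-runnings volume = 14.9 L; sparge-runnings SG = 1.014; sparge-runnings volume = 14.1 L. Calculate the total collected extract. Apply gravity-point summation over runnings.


total = Σ (SG_i − 1)·1000·V_i
first = (1.076 − 1)·1000·14.9 = 1132.4000
sparge = (1.014 − 1)·1000·14.1 = 197.4000
total = 1132.4000 + 197.4000

1329.8000 gravity·L


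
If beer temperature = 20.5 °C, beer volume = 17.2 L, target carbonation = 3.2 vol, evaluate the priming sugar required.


residual = 14.695·(0.01821 + 0.09011·e^(−0.04·T));  sugar = (target − residual)·4.0·V
residual = 14.695·(0.01821 + 0.09011·e^(−0.04·20.5)) = 0.8508
sugar = (3.2 − 0.8508)·4.0·17.2

161.6249 g


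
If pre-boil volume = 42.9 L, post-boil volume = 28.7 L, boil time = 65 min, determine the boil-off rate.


rate = (V_pre − V_post) / (t_min/60)
rate = (42.9 − 28.7) / (65/60)

13.1077 L/hr


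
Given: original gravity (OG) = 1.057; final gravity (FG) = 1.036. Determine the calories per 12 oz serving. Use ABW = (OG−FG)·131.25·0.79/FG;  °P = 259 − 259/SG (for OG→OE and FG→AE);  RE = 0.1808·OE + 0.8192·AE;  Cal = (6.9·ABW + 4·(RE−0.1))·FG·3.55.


ABW = (1.057 − 1.036)·131.25·0.79/1.036 = 2.1018
OE = 259 − 259/1.057 = 13.9669 °P
AE = 259 − 259/1.036 = 9.0000 °P
RE = 0.1808·13.9669 + 0.8192·9.0000 = 9.8980 °P
Cal = (6.9·2.1018 + 4·(9.8980−0.1))·1.036·3.55

197.4769 kcal


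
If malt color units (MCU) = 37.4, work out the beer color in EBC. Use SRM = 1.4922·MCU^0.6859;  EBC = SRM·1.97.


SRM = 1.4922·37.4^0.6859 = 17.8920
EBC = 17.8920·1.97

35.2473 EBC


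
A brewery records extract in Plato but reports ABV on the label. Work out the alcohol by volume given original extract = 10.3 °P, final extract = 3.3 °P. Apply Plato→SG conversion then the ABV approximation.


SG = 259/(259 − P);  ABV = (OG − FG)·131.25
OG = 259/(259 − 10.3) = 1.0414
FG = 259/(259 − 3.3) = 1.0129
ABV = (1.0414 − 1.0129)·131.25

3.7419 % ABV


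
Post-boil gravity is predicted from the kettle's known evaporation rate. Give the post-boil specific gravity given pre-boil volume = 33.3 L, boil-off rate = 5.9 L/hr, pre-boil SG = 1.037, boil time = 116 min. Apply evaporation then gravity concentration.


V_post = V_pre − rate·(t/60);  SG_post = 1 + (SG_pre−1)·V_pre/V_post
V_post = 33.3 − 5.9·(116/60) = 21.8933
SG_post = 1 + (1.037 − 1)·33.3/21.8933

1.0563
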